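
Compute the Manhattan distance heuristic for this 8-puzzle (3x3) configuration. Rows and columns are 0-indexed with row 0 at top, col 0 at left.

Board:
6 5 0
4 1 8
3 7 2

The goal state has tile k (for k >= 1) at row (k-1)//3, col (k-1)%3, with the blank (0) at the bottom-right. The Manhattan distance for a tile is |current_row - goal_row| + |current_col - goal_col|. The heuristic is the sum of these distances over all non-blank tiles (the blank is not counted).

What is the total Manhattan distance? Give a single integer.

Tile 6: (0,0)->(1,2) = 3
Tile 5: (0,1)->(1,1) = 1
Tile 4: (1,0)->(1,0) = 0
Tile 1: (1,1)->(0,0) = 2
Tile 8: (1,2)->(2,1) = 2
Tile 3: (2,0)->(0,2) = 4
Tile 7: (2,1)->(2,0) = 1
Tile 2: (2,2)->(0,1) = 3
Sum: 3 + 1 + 0 + 2 + 2 + 4 + 1 + 3 = 16

Answer: 16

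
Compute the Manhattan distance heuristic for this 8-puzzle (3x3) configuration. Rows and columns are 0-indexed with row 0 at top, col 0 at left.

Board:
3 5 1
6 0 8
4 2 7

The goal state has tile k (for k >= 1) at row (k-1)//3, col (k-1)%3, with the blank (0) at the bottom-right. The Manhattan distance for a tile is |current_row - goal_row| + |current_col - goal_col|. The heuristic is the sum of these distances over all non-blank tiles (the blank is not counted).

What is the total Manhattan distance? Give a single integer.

Tile 3: (0,0)->(0,2) = 2
Tile 5: (0,1)->(1,1) = 1
Tile 1: (0,2)->(0,0) = 2
Tile 6: (1,0)->(1,2) = 2
Tile 8: (1,2)->(2,1) = 2
Tile 4: (2,0)->(1,0) = 1
Tile 2: (2,1)->(0,1) = 2
Tile 7: (2,2)->(2,0) = 2
Sum: 2 + 1 + 2 + 2 + 2 + 1 + 2 + 2 = 14

Answer: 14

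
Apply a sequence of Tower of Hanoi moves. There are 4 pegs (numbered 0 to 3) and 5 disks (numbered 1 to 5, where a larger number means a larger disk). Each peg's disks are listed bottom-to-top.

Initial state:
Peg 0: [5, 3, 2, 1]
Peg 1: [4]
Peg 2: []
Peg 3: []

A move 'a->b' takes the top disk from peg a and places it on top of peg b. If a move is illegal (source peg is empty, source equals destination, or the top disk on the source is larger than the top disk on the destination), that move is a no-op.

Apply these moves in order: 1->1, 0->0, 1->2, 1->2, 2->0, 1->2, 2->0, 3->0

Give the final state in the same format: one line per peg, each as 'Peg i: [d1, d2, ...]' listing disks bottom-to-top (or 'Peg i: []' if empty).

After move 1 (1->1):
Peg 0: [5, 3, 2, 1]
Peg 1: [4]
Peg 2: []
Peg 3: []

After move 2 (0->0):
Peg 0: [5, 3, 2, 1]
Peg 1: [4]
Peg 2: []
Peg 3: []

After move 3 (1->2):
Peg 0: [5, 3, 2, 1]
Peg 1: []
Peg 2: [4]
Peg 3: []

After move 4 (1->2):
Peg 0: [5, 3, 2, 1]
Peg 1: []
Peg 2: [4]
Peg 3: []

After move 5 (2->0):
Peg 0: [5, 3, 2, 1]
Peg 1: []
Peg 2: [4]
Peg 3: []

After move 6 (1->2):
Peg 0: [5, 3, 2, 1]
Peg 1: []
Peg 2: [4]
Peg 3: []

After move 7 (2->0):
Peg 0: [5, 3, 2, 1]
Peg 1: []
Peg 2: [4]
Peg 3: []

After move 8 (3->0):
Peg 0: [5, 3, 2, 1]
Peg 1: []
Peg 2: [4]
Peg 3: []

Answer: Peg 0: [5, 3, 2, 1]
Peg 1: []
Peg 2: [4]
Peg 3: []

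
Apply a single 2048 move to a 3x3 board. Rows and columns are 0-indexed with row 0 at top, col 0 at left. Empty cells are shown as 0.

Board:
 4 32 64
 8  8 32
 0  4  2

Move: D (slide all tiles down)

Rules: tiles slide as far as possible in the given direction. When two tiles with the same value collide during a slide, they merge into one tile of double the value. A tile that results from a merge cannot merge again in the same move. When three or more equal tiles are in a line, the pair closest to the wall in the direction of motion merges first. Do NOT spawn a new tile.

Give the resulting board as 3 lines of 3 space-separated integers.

Slide down:
col 0: [4, 8, 0] -> [0, 4, 8]
col 1: [32, 8, 4] -> [32, 8, 4]
col 2: [64, 32, 2] -> [64, 32, 2]

Answer:  0 32 64
 4  8 32
 8  4  2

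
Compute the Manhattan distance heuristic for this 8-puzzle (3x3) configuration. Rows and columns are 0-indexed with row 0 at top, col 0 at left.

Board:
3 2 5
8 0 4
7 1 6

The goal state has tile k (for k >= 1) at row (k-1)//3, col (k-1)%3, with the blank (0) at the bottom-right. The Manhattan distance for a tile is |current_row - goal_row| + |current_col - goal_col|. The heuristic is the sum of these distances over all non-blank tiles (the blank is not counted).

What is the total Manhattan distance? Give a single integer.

Answer: 12

Derivation:
Tile 3: at (0,0), goal (0,2), distance |0-0|+|0-2| = 2
Tile 2: at (0,1), goal (0,1), distance |0-0|+|1-1| = 0
Tile 5: at (0,2), goal (1,1), distance |0-1|+|2-1| = 2
Tile 8: at (1,0), goal (2,1), distance |1-2|+|0-1| = 2
Tile 4: at (1,2), goal (1,0), distance |1-1|+|2-0| = 2
Tile 7: at (2,0), goal (2,0), distance |2-2|+|0-0| = 0
Tile 1: at (2,1), goal (0,0), distance |2-0|+|1-0| = 3
Tile 6: at (2,2), goal (1,2), distance |2-1|+|2-2| = 1
Sum: 2 + 0 + 2 + 2 + 2 + 0 + 3 + 1 = 12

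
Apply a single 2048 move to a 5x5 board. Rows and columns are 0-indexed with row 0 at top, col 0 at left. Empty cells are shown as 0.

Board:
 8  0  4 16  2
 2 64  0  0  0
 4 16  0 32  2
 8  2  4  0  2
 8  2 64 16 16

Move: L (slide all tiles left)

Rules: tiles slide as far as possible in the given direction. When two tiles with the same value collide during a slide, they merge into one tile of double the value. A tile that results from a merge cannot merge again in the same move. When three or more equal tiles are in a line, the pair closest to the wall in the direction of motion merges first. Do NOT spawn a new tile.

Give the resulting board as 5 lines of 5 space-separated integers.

Answer:  8  4 16  2  0
 2 64  0  0  0
 4 16 32  2  0
 8  2  4  2  0
 8  2 64 32  0

Derivation:
Slide left:
row 0: [8, 0, 4, 16, 2] -> [8, 4, 16, 2, 0]
row 1: [2, 64, 0, 0, 0] -> [2, 64, 0, 0, 0]
row 2: [4, 16, 0, 32, 2] -> [4, 16, 32, 2, 0]
row 3: [8, 2, 4, 0, 2] -> [8, 2, 4, 2, 0]
row 4: [8, 2, 64, 16, 16] -> [8, 2, 64, 32, 0]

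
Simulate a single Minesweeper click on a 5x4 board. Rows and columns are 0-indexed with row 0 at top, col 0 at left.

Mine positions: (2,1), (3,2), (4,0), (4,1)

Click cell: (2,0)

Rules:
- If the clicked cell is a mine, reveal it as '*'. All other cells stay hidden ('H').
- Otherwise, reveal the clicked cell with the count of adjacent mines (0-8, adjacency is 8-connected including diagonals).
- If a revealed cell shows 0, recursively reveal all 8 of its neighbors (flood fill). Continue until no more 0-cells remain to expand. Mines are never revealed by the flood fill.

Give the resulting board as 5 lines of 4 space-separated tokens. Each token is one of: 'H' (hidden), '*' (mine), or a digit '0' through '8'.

H H H H
H H H H
1 H H H
H H H H
H H H H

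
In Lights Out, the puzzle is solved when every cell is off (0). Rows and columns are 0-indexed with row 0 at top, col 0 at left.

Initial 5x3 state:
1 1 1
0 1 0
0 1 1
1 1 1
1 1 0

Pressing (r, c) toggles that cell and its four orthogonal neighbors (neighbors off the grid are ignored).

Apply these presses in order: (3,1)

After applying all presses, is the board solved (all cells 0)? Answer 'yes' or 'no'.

Answer: no

Derivation:
After press 1 at (3,1):
1 1 1
0 1 0
0 0 1
0 0 0
1 0 0

Lights still on: 6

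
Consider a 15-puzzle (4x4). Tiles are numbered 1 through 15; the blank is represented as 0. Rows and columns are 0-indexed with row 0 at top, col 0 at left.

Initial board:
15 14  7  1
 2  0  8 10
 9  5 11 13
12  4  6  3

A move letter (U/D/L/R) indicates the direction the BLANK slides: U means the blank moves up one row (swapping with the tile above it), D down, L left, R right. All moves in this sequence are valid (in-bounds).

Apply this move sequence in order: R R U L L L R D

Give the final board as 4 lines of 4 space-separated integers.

After move 1 (R):
15 14  7  1
 2  8  0 10
 9  5 11 13
12  4  6  3

After move 2 (R):
15 14  7  1
 2  8 10  0
 9  5 11 13
12  4  6  3

After move 3 (U):
15 14  7  0
 2  8 10  1
 9  5 11 13
12  4  6  3

After move 4 (L):
15 14  0  7
 2  8 10  1
 9  5 11 13
12  4  6  3

After move 5 (L):
15  0 14  7
 2  8 10  1
 9  5 11 13
12  4  6  3

After move 6 (L):
 0 15 14  7
 2  8 10  1
 9  5 11 13
12  4  6  3

After move 7 (R):
15  0 14  7
 2  8 10  1
 9  5 11 13
12  4  6  3

After move 8 (D):
15  8 14  7
 2  0 10  1
 9  5 11 13
12  4  6  3

Answer: 15  8 14  7
 2  0 10  1
 9  5 11 13
12  4  6  3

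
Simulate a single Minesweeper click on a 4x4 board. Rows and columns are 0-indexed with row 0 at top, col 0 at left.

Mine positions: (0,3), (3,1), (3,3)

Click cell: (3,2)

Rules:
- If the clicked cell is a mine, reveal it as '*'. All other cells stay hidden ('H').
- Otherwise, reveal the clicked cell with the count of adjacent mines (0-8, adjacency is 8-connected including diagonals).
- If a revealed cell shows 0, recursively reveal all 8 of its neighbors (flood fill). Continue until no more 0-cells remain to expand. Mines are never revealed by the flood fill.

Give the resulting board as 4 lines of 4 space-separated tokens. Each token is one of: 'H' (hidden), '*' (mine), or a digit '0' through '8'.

H H H H
H H H H
H H H H
H H 2 H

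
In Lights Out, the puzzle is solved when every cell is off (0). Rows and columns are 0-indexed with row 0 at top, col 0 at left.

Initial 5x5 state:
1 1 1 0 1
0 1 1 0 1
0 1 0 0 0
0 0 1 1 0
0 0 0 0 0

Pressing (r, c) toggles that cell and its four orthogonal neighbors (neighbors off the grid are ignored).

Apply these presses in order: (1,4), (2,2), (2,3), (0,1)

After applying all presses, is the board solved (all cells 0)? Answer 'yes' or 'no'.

After press 1 at (1,4):
1 1 1 0 0
0 1 1 1 0
0 1 0 0 1
0 0 1 1 0
0 0 0 0 0

After press 2 at (2,2):
1 1 1 0 0
0 1 0 1 0
0 0 1 1 1
0 0 0 1 0
0 0 0 0 0

After press 3 at (2,3):
1 1 1 0 0
0 1 0 0 0
0 0 0 0 0
0 0 0 0 0
0 0 0 0 0

After press 4 at (0,1):
0 0 0 0 0
0 0 0 0 0
0 0 0 0 0
0 0 0 0 0
0 0 0 0 0

Lights still on: 0

Answer: yes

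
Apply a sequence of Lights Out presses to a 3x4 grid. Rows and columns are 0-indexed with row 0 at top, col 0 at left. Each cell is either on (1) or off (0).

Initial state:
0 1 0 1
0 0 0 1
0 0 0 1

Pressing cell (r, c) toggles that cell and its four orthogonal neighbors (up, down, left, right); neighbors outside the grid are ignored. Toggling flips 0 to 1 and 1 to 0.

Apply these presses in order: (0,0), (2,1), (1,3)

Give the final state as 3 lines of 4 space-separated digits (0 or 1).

After press 1 at (0,0):
1 0 0 1
1 0 0 1
0 0 0 1

After press 2 at (2,1):
1 0 0 1
1 1 0 1
1 1 1 1

After press 3 at (1,3):
1 0 0 0
1 1 1 0
1 1 1 0

Answer: 1 0 0 0
1 1 1 0
1 1 1 0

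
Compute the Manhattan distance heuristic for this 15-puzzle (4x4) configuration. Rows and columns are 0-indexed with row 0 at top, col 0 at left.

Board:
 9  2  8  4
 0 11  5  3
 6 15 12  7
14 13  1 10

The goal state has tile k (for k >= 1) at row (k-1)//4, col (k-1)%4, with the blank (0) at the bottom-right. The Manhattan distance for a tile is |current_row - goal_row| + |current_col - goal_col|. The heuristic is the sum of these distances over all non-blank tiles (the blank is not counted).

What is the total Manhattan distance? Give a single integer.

Answer: 27

Derivation:
Tile 9: (0,0)->(2,0) = 2
Tile 2: (0,1)->(0,1) = 0
Tile 8: (0,2)->(1,3) = 2
Tile 4: (0,3)->(0,3) = 0
Tile 11: (1,1)->(2,2) = 2
Tile 5: (1,2)->(1,0) = 2
Tile 3: (1,3)->(0,2) = 2
Tile 6: (2,0)->(1,1) = 2
Tile 15: (2,1)->(3,2) = 2
Tile 12: (2,2)->(2,3) = 1
Tile 7: (2,3)->(1,2) = 2
Tile 14: (3,0)->(3,1) = 1
Tile 13: (3,1)->(3,0) = 1
Tile 1: (3,2)->(0,0) = 5
Tile 10: (3,3)->(2,1) = 3
Sum: 2 + 0 + 2 + 0 + 2 + 2 + 2 + 2 + 2 + 1 + 2 + 1 + 1 + 5 + 3 = 27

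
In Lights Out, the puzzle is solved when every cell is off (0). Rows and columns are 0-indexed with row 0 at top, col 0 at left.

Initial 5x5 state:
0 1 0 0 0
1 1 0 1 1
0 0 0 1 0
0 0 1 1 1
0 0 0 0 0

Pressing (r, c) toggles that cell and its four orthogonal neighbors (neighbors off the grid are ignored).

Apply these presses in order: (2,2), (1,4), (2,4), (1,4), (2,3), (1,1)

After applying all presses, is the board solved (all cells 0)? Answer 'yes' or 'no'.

After press 1 at (2,2):
0 1 0 0 0
1 1 1 1 1
0 1 1 0 0
0 0 0 1 1
0 0 0 0 0

After press 2 at (1,4):
0 1 0 0 1
1 1 1 0 0
0 1 1 0 1
0 0 0 1 1
0 0 0 0 0

After press 3 at (2,4):
0 1 0 0 1
1 1 1 0 1
0 1 1 1 0
0 0 0 1 0
0 0 0 0 0

After press 4 at (1,4):
0 1 0 0 0
1 1 1 1 0
0 1 1 1 1
0 0 0 1 0
0 0 0 0 0

After press 5 at (2,3):
0 1 0 0 0
1 1 1 0 0
0 1 0 0 0
0 0 0 0 0
0 0 0 0 0

After press 6 at (1,1):
0 0 0 0 0
0 0 0 0 0
0 0 0 0 0
0 0 0 0 0
0 0 0 0 0

Lights still on: 0

Answer: yes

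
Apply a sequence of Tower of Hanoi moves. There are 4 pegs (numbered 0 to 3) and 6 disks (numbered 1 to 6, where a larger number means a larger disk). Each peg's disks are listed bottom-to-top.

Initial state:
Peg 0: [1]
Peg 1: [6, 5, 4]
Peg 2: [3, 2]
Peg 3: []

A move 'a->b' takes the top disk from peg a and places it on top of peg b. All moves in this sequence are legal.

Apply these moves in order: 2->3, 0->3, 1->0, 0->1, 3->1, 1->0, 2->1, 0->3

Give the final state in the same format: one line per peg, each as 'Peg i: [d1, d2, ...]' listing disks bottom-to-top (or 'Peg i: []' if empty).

After move 1 (2->3):
Peg 0: [1]
Peg 1: [6, 5, 4]
Peg 2: [3]
Peg 3: [2]

After move 2 (0->3):
Peg 0: []
Peg 1: [6, 5, 4]
Peg 2: [3]
Peg 3: [2, 1]

After move 3 (1->0):
Peg 0: [4]
Peg 1: [6, 5]
Peg 2: [3]
Peg 3: [2, 1]

After move 4 (0->1):
Peg 0: []
Peg 1: [6, 5, 4]
Peg 2: [3]
Peg 3: [2, 1]

After move 5 (3->1):
Peg 0: []
Peg 1: [6, 5, 4, 1]
Peg 2: [3]
Peg 3: [2]

After move 6 (1->0):
Peg 0: [1]
Peg 1: [6, 5, 4]
Peg 2: [3]
Peg 3: [2]

After move 7 (2->1):
Peg 0: [1]
Peg 1: [6, 5, 4, 3]
Peg 2: []
Peg 3: [2]

After move 8 (0->3):
Peg 0: []
Peg 1: [6, 5, 4, 3]
Peg 2: []
Peg 3: [2, 1]

Answer: Peg 0: []
Peg 1: [6, 5, 4, 3]
Peg 2: []
Peg 3: [2, 1]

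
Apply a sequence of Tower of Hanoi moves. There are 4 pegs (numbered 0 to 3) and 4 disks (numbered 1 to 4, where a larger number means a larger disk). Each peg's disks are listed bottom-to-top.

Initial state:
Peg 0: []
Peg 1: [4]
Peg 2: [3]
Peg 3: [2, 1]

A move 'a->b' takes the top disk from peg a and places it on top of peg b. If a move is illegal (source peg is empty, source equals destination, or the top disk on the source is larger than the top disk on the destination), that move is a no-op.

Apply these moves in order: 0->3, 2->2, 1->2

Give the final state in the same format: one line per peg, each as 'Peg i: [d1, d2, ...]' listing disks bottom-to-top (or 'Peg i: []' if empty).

After move 1 (0->3):
Peg 0: []
Peg 1: [4]
Peg 2: [3]
Peg 3: [2, 1]

After move 2 (2->2):
Peg 0: []
Peg 1: [4]
Peg 2: [3]
Peg 3: [2, 1]

After move 3 (1->2):
Peg 0: []
Peg 1: [4]
Peg 2: [3]
Peg 3: [2, 1]

Answer: Peg 0: []
Peg 1: [4]
Peg 2: [3]
Peg 3: [2, 1]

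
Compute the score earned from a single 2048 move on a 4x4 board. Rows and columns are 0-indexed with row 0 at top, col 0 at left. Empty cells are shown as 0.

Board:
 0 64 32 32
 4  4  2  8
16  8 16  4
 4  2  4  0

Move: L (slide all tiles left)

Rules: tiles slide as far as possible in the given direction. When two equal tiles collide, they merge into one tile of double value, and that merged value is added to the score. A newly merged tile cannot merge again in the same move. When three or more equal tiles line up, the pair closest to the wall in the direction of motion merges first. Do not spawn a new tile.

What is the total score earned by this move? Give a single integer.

Slide left:
row 0: [0, 64, 32, 32] -> [64, 64, 0, 0]  score +64 (running 64)
row 1: [4, 4, 2, 8] -> [8, 2, 8, 0]  score +8 (running 72)
row 2: [16, 8, 16, 4] -> [16, 8, 16, 4]  score +0 (running 72)
row 3: [4, 2, 4, 0] -> [4, 2, 4, 0]  score +0 (running 72)
Board after move:
64 64  0  0
 8  2  8  0
16  8 16  4
 4  2  4  0

Answer: 72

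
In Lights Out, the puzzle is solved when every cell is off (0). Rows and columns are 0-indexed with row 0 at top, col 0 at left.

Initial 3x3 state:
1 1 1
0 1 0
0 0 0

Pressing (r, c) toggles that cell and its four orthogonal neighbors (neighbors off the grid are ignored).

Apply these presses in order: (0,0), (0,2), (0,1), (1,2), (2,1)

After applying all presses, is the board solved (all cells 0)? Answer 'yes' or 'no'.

After press 1 at (0,0):
0 0 1
1 1 0
0 0 0

After press 2 at (0,2):
0 1 0
1 1 1
0 0 0

After press 3 at (0,1):
1 0 1
1 0 1
0 0 0

After press 4 at (1,2):
1 0 0
1 1 0
0 0 1

After press 5 at (2,1):
1 0 0
1 0 0
1 1 0

Lights still on: 4

Answer: no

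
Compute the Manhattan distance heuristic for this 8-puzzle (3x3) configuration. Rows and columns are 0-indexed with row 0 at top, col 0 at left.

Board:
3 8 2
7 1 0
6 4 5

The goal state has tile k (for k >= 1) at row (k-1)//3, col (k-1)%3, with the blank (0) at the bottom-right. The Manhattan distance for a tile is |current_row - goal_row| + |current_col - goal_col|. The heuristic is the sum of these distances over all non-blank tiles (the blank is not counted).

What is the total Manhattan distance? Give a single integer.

Answer: 15

Derivation:
Tile 3: (0,0)->(0,2) = 2
Tile 8: (0,1)->(2,1) = 2
Tile 2: (0,2)->(0,1) = 1
Tile 7: (1,0)->(2,0) = 1
Tile 1: (1,1)->(0,0) = 2
Tile 6: (2,0)->(1,2) = 3
Tile 4: (2,1)->(1,0) = 2
Tile 5: (2,2)->(1,1) = 2
Sum: 2 + 2 + 1 + 1 + 2 + 3 + 2 + 2 = 15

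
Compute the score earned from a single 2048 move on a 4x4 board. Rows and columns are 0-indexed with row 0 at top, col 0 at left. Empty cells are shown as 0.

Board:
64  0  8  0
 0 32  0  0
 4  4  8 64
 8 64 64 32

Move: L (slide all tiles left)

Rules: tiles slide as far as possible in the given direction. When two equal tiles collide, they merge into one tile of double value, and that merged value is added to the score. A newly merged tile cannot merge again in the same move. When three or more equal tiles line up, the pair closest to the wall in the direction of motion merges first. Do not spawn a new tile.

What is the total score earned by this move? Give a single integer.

Answer: 136

Derivation:
Slide left:
row 0: [64, 0, 8, 0] -> [64, 8, 0, 0]  score +0 (running 0)
row 1: [0, 32, 0, 0] -> [32, 0, 0, 0]  score +0 (running 0)
row 2: [4, 4, 8, 64] -> [8, 8, 64, 0]  score +8 (running 8)
row 3: [8, 64, 64, 32] -> [8, 128, 32, 0]  score +128 (running 136)
Board after move:
 64   8   0   0
 32   0   0   0
  8   8  64   0
  8 128  32   0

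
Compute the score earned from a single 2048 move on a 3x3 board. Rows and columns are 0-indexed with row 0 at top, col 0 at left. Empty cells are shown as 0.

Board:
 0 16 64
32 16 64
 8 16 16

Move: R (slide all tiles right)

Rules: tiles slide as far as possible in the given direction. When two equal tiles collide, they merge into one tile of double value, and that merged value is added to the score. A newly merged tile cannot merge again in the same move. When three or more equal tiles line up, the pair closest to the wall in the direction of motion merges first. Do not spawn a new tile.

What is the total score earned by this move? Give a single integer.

Answer: 32

Derivation:
Slide right:
row 0: [0, 16, 64] -> [0, 16, 64]  score +0 (running 0)
row 1: [32, 16, 64] -> [32, 16, 64]  score +0 (running 0)
row 2: [8, 16, 16] -> [0, 8, 32]  score +32 (running 32)
Board after move:
 0 16 64
32 16 64
 0  8 32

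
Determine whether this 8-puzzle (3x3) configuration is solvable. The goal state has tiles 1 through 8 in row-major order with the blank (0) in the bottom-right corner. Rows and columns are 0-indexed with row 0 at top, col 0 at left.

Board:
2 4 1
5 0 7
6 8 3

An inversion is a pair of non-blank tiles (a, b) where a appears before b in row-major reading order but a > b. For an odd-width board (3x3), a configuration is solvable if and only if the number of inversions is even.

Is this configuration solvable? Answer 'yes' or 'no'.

Inversions (pairs i<j in row-major order where tile[i] > tile[j] > 0): 8
8 is even, so the puzzle is solvable.

Answer: yes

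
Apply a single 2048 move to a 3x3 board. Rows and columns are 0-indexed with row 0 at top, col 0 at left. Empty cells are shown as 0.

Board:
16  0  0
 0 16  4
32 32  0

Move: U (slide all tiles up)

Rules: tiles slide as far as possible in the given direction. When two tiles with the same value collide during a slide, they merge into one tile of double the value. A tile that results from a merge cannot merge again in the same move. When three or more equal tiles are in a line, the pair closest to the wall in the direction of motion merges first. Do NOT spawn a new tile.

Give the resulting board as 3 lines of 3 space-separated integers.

Slide up:
col 0: [16, 0, 32] -> [16, 32, 0]
col 1: [0, 16, 32] -> [16, 32, 0]
col 2: [0, 4, 0] -> [4, 0, 0]

Answer: 16 16  4
32 32  0
 0  0  0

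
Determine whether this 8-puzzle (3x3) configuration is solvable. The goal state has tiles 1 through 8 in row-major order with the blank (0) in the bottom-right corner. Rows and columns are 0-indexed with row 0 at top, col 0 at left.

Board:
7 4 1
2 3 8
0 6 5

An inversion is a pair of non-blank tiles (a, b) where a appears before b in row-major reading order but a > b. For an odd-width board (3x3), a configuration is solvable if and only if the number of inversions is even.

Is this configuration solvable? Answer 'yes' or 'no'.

Inversions (pairs i<j in row-major order where tile[i] > tile[j] > 0): 12
12 is even, so the puzzle is solvable.

Answer: yes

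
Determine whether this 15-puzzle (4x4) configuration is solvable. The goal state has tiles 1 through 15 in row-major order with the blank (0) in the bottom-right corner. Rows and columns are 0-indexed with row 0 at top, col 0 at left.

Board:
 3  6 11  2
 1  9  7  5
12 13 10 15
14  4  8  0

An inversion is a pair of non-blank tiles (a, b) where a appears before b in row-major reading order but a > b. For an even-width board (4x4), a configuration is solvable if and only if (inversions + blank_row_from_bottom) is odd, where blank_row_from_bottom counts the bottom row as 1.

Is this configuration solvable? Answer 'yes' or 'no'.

Answer: no

Derivation:
Inversions: 35
Blank is in row 3 (0-indexed from top), which is row 1 counting from the bottom (bottom = 1).
35 + 1 = 36, which is even, so the puzzle is not solvable.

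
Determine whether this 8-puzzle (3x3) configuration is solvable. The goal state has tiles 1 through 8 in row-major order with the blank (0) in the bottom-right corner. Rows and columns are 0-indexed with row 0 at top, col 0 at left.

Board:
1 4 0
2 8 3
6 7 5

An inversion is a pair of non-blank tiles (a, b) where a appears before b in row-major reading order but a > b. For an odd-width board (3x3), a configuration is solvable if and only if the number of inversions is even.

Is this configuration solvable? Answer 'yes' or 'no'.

Answer: yes

Derivation:
Inversions (pairs i<j in row-major order where tile[i] > tile[j] > 0): 8
8 is even, so the puzzle is solvable.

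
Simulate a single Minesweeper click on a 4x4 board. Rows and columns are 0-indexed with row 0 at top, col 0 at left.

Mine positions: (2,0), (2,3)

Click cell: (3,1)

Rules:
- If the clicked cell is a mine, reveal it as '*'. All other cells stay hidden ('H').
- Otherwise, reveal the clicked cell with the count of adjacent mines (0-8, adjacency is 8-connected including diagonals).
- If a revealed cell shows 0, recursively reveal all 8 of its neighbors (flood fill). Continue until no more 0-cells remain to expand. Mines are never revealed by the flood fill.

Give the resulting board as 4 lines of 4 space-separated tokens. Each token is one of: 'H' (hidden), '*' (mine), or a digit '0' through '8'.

H H H H
H H H H
H H H H
H 1 H H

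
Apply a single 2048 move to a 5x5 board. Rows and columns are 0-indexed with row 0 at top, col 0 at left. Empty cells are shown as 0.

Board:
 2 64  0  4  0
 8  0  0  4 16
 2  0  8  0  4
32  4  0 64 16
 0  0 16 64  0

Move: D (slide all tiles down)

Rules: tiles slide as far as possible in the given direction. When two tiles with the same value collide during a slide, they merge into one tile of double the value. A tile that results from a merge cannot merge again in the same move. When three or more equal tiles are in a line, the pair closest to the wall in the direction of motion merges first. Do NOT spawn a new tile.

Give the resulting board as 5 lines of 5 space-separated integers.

Answer:   0   0   0   0   0
  2   0   0   0   0
  8   0   0   0  16
  2  64   8   8   4
 32   4  16 128  16

Derivation:
Slide down:
col 0: [2, 8, 2, 32, 0] -> [0, 2, 8, 2, 32]
col 1: [64, 0, 0, 4, 0] -> [0, 0, 0, 64, 4]
col 2: [0, 0, 8, 0, 16] -> [0, 0, 0, 8, 16]
col 3: [4, 4, 0, 64, 64] -> [0, 0, 0, 8, 128]
col 4: [0, 16, 4, 16, 0] -> [0, 0, 16, 4, 16]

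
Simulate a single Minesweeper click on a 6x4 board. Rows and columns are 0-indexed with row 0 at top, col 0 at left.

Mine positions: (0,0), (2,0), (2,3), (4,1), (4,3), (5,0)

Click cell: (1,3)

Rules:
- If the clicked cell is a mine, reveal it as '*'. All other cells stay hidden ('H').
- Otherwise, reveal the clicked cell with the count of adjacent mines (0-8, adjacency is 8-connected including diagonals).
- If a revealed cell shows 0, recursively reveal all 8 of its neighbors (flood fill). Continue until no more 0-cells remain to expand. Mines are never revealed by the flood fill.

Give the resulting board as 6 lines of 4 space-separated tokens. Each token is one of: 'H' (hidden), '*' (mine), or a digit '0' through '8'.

H H H H
H H H 1
H H H H
H H H H
H H H H
H H H H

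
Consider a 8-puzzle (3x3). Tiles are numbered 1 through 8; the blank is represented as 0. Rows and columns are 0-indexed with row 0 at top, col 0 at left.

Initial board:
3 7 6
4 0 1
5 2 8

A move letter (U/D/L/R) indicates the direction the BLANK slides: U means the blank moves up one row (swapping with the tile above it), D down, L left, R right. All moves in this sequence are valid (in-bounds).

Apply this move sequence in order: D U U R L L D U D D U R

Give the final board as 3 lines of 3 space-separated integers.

Answer: 4 3 6
7 0 1
5 2 8

Derivation:
After move 1 (D):
3 7 6
4 2 1
5 0 8

After move 2 (U):
3 7 6
4 0 1
5 2 8

After move 3 (U):
3 0 6
4 7 1
5 2 8

After move 4 (R):
3 6 0
4 7 1
5 2 8

After move 5 (L):
3 0 6
4 7 1
5 2 8

After move 6 (L):
0 3 6
4 7 1
5 2 8

After move 7 (D):
4 3 6
0 7 1
5 2 8

After move 8 (U):
0 3 6
4 7 1
5 2 8

After move 9 (D):
4 3 6
0 7 1
5 2 8

After move 10 (D):
4 3 6
5 7 1
0 2 8

After move 11 (U):
4 3 6
0 7 1
5 2 8

After move 12 (R):
4 3 6
7 0 1
5 2 8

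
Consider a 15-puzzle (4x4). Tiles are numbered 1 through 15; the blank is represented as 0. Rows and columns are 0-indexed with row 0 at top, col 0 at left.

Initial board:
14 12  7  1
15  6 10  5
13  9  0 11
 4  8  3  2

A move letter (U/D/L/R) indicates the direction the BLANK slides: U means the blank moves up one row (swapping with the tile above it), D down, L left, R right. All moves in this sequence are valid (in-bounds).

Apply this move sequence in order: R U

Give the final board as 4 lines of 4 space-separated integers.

After move 1 (R):
14 12  7  1
15  6 10  5
13  9 11  0
 4  8  3  2

After move 2 (U):
14 12  7  1
15  6 10  0
13  9 11  5
 4  8  3  2

Answer: 14 12  7  1
15  6 10  0
13  9 11  5
 4  8  3  2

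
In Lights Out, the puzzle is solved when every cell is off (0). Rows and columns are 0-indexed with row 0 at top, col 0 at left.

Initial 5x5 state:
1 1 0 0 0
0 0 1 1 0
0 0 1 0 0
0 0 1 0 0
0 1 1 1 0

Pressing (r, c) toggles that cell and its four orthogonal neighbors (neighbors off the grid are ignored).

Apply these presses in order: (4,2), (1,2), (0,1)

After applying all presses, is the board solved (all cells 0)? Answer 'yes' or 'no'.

After press 1 at (4,2):
1 1 0 0 0
0 0 1 1 0
0 0 1 0 0
0 0 0 0 0
0 0 0 0 0

After press 2 at (1,2):
1 1 1 0 0
0 1 0 0 0
0 0 0 0 0
0 0 0 0 0
0 0 0 0 0

After press 3 at (0,1):
0 0 0 0 0
0 0 0 0 0
0 0 0 0 0
0 0 0 0 0
0 0 0 0 0

Lights still on: 0

Answer: yes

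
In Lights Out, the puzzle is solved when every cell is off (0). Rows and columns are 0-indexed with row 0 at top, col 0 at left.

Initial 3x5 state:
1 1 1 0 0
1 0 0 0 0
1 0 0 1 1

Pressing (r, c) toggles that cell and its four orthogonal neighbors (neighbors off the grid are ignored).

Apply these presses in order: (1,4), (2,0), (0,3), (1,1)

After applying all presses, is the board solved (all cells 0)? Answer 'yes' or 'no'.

After press 1 at (1,4):
1 1 1 0 1
1 0 0 1 1
1 0 0 1 0

After press 2 at (2,0):
1 1 1 0 1
0 0 0 1 1
0 1 0 1 0

After press 3 at (0,3):
1 1 0 1 0
0 0 0 0 1
0 1 0 1 0

After press 4 at (1,1):
1 0 0 1 0
1 1 1 0 1
0 0 0 1 0

Lights still on: 7

Answer: no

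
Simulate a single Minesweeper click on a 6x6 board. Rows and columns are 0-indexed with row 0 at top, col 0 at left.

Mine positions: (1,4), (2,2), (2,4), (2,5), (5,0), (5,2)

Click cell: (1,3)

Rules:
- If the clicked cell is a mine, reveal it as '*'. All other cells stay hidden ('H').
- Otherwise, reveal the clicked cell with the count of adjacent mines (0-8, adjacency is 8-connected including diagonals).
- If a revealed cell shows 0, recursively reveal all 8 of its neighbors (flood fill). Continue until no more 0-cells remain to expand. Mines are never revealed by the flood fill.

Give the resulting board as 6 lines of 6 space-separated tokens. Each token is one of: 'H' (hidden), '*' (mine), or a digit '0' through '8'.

H H H H H H
H H H 3 H H
H H H H H H
H H H H H H
H H H H H H
H H H H H H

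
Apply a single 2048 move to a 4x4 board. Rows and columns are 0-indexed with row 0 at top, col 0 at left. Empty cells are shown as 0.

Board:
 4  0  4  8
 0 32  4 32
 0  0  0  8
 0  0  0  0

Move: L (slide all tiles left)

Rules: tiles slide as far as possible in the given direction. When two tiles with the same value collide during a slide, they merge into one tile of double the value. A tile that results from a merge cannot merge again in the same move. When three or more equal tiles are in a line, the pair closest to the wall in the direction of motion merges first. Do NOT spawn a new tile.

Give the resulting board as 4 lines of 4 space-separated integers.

Slide left:
row 0: [4, 0, 4, 8] -> [8, 8, 0, 0]
row 1: [0, 32, 4, 32] -> [32, 4, 32, 0]
row 2: [0, 0, 0, 8] -> [8, 0, 0, 0]
row 3: [0, 0, 0, 0] -> [0, 0, 0, 0]

Answer:  8  8  0  0
32  4 32  0
 8  0  0  0
 0  0  0  0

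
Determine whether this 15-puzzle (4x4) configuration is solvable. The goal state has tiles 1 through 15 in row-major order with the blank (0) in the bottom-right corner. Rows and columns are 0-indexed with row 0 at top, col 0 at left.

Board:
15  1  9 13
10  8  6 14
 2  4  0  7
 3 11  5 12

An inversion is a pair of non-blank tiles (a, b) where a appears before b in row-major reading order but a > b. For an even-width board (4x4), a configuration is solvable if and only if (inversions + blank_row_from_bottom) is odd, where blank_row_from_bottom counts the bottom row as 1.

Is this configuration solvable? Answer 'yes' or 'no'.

Inversions: 59
Blank is in row 2 (0-indexed from top), which is row 2 counting from the bottom (bottom = 1).
59 + 2 = 61, which is odd, so the puzzle is solvable.

Answer: yes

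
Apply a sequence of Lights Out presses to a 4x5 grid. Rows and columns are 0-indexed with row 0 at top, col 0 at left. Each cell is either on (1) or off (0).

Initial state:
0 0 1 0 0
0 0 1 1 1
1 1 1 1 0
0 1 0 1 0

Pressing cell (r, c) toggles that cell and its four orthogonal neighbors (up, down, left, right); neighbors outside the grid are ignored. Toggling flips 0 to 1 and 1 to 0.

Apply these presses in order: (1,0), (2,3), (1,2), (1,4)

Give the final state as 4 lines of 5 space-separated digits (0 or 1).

Answer: 1 0 0 0 1
1 0 0 0 0
0 1 1 0 0
0 1 0 0 0

Derivation:
After press 1 at (1,0):
1 0 1 0 0
1 1 1 1 1
0 1 1 1 0
0 1 0 1 0

After press 2 at (2,3):
1 0 1 0 0
1 1 1 0 1
0 1 0 0 1
0 1 0 0 0

After press 3 at (1,2):
1 0 0 0 0
1 0 0 1 1
0 1 1 0 1
0 1 0 0 0

After press 4 at (1,4):
1 0 0 0 1
1 0 0 0 0
0 1 1 0 0
0 1 0 0 0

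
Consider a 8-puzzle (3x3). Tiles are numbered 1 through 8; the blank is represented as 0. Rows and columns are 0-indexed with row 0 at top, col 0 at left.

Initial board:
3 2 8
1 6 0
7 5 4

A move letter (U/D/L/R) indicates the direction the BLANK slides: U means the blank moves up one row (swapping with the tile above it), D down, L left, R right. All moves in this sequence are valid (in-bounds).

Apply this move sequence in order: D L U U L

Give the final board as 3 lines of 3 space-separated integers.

Answer: 0 3 8
1 2 4
7 6 5

Derivation:
After move 1 (D):
3 2 8
1 6 4
7 5 0

After move 2 (L):
3 2 8
1 6 4
7 0 5

After move 3 (U):
3 2 8
1 0 4
7 6 5

After move 4 (U):
3 0 8
1 2 4
7 6 5

After move 5 (L):
0 3 8
1 2 4
7 6 5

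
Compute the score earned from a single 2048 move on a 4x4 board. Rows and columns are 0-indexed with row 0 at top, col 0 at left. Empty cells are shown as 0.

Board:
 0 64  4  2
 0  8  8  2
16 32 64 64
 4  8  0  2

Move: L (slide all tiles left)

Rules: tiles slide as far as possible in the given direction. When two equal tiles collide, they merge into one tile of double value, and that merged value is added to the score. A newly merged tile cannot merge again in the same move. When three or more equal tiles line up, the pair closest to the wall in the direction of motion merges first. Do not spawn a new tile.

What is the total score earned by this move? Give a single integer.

Slide left:
row 0: [0, 64, 4, 2] -> [64, 4, 2, 0]  score +0 (running 0)
row 1: [0, 8, 8, 2] -> [16, 2, 0, 0]  score +16 (running 16)
row 2: [16, 32, 64, 64] -> [16, 32, 128, 0]  score +128 (running 144)
row 3: [4, 8, 0, 2] -> [4, 8, 2, 0]  score +0 (running 144)
Board after move:
 64   4   2   0
 16   2   0   0
 16  32 128   0
  4   8   2   0

Answer: 144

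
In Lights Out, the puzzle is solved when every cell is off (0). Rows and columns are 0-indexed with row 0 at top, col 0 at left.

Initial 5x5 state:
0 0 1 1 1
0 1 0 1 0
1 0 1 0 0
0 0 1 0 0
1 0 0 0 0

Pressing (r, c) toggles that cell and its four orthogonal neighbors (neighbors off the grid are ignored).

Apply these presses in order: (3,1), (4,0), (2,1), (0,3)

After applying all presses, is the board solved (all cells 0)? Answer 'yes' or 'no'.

Answer: yes

Derivation:
After press 1 at (3,1):
0 0 1 1 1
0 1 0 1 0
1 1 1 0 0
1 1 0 0 0
1 1 0 0 0

After press 2 at (4,0):
0 0 1 1 1
0 1 0 1 0
1 1 1 0 0
0 1 0 0 0
0 0 0 0 0

After press 3 at (2,1):
0 0 1 1 1
0 0 0 1 0
0 0 0 0 0
0 0 0 0 0
0 0 0 0 0

After press 4 at (0,3):
0 0 0 0 0
0 0 0 0 0
0 0 0 0 0
0 0 0 0 0
0 0 0 0 0

Lights still on: 0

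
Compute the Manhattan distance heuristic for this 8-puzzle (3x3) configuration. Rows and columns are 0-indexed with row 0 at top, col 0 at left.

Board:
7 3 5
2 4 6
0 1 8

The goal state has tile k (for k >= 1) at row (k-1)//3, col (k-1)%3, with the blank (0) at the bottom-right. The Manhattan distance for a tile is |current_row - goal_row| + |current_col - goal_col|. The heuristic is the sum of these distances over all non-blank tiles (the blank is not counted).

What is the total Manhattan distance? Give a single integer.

Answer: 12

Derivation:
Tile 7: at (0,0), goal (2,0), distance |0-2|+|0-0| = 2
Tile 3: at (0,1), goal (0,2), distance |0-0|+|1-2| = 1
Tile 5: at (0,2), goal (1,1), distance |0-1|+|2-1| = 2
Tile 2: at (1,0), goal (0,1), distance |1-0|+|0-1| = 2
Tile 4: at (1,1), goal (1,0), distance |1-1|+|1-0| = 1
Tile 6: at (1,2), goal (1,2), distance |1-1|+|2-2| = 0
Tile 1: at (2,1), goal (0,0), distance |2-0|+|1-0| = 3
Tile 8: at (2,2), goal (2,1), distance |2-2|+|2-1| = 1
Sum: 2 + 1 + 2 + 2 + 1 + 0 + 3 + 1 = 12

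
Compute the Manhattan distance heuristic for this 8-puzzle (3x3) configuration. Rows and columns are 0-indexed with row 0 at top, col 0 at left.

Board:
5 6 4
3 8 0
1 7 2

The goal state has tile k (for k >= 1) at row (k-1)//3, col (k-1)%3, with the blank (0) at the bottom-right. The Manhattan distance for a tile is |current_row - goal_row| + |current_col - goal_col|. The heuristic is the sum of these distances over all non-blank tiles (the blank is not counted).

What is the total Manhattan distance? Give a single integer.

Tile 5: (0,0)->(1,1) = 2
Tile 6: (0,1)->(1,2) = 2
Tile 4: (0,2)->(1,0) = 3
Tile 3: (1,0)->(0,2) = 3
Tile 8: (1,1)->(2,1) = 1
Tile 1: (2,0)->(0,0) = 2
Tile 7: (2,1)->(2,0) = 1
Tile 2: (2,2)->(0,1) = 3
Sum: 2 + 2 + 3 + 3 + 1 + 2 + 1 + 3 = 17

Answer: 17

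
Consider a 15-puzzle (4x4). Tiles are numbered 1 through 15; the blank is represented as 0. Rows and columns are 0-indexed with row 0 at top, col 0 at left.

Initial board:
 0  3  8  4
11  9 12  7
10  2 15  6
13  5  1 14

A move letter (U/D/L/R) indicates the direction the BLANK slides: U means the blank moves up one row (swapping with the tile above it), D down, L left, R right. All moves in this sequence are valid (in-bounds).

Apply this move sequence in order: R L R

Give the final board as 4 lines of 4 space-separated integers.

After move 1 (R):
 3  0  8  4
11  9 12  7
10  2 15  6
13  5  1 14

After move 2 (L):
 0  3  8  4
11  9 12  7
10  2 15  6
13  5  1 14

After move 3 (R):
 3  0  8  4
11  9 12  7
10  2 15  6
13  5  1 14

Answer:  3  0  8  4
11  9 12  7
10  2 15  6
13  5  1 14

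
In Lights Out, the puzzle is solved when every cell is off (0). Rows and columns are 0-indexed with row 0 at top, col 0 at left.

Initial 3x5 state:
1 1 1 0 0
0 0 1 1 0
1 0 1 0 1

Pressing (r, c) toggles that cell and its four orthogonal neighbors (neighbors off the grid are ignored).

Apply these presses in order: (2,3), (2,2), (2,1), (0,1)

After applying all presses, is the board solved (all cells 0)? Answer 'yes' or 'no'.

After press 1 at (2,3):
1 1 1 0 0
0 0 1 0 0
1 0 0 1 0

After press 2 at (2,2):
1 1 1 0 0
0 0 0 0 0
1 1 1 0 0

After press 3 at (2,1):
1 1 1 0 0
0 1 0 0 0
0 0 0 0 0

After press 4 at (0,1):
0 0 0 0 0
0 0 0 0 0
0 0 0 0 0

Lights still on: 0

Answer: yes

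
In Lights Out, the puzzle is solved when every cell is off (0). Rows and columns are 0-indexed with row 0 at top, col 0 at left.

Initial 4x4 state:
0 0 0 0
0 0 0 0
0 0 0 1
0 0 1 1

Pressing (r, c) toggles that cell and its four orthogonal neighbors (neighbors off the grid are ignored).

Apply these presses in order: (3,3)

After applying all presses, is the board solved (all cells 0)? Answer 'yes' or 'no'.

After press 1 at (3,3):
0 0 0 0
0 0 0 0
0 0 0 0
0 0 0 0

Lights still on: 0

Answer: yes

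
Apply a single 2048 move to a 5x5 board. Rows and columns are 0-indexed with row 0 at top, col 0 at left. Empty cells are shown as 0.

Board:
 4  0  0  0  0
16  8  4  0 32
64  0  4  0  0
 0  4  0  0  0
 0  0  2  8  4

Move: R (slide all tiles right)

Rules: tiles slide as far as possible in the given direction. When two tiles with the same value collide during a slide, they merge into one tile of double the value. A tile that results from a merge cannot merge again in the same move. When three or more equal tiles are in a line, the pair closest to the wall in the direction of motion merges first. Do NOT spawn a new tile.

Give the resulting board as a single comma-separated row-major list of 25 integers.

Answer: 0, 0, 0, 0, 4, 0, 16, 8, 4, 32, 0, 0, 0, 64, 4, 0, 0, 0, 0, 4, 0, 0, 2, 8, 4

Derivation:
Slide right:
row 0: [4, 0, 0, 0, 0] -> [0, 0, 0, 0, 4]
row 1: [16, 8, 4, 0, 32] -> [0, 16, 8, 4, 32]
row 2: [64, 0, 4, 0, 0] -> [0, 0, 0, 64, 4]
row 3: [0, 4, 0, 0, 0] -> [0, 0, 0, 0, 4]
row 4: [0, 0, 2, 8, 4] -> [0, 0, 2, 8, 4]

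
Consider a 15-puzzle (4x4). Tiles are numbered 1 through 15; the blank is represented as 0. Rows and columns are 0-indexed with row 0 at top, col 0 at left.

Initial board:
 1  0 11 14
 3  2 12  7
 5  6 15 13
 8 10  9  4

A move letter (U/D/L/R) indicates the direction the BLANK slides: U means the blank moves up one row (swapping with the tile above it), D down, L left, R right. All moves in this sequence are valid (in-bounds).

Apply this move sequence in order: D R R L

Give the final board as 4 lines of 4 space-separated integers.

After move 1 (D):
 1  2 11 14
 3  0 12  7
 5  6 15 13
 8 10  9  4

After move 2 (R):
 1  2 11 14
 3 12  0  7
 5  6 15 13
 8 10  9  4

After move 3 (R):
 1  2 11 14
 3 12  7  0
 5  6 15 13
 8 10  9  4

After move 4 (L):
 1  2 11 14
 3 12  0  7
 5  6 15 13
 8 10  9  4

Answer:  1  2 11 14
 3 12  0  7
 5  6 15 13
 8 10  9  4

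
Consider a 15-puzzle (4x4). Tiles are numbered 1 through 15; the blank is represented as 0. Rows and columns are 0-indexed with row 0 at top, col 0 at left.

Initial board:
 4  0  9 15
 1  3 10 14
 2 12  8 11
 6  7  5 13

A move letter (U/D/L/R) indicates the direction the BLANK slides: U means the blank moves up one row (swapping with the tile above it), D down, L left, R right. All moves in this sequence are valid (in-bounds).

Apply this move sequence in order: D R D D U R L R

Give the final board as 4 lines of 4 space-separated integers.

Answer:  4  3  9 15
 1 10  8 14
 2 12 11  0
 6  7  5 13

Derivation:
After move 1 (D):
 4  3  9 15
 1  0 10 14
 2 12  8 11
 6  7  5 13

After move 2 (R):
 4  3  9 15
 1 10  0 14
 2 12  8 11
 6  7  5 13

After move 3 (D):
 4  3  9 15
 1 10  8 14
 2 12  0 11
 6  7  5 13

After move 4 (D):
 4  3  9 15
 1 10  8 14
 2 12  5 11
 6  7  0 13

After move 5 (U):
 4  3  9 15
 1 10  8 14
 2 12  0 11
 6  7  5 13

After move 6 (R):
 4  3  9 15
 1 10  8 14
 2 12 11  0
 6  7  5 13

After move 7 (L):
 4  3  9 15
 1 10  8 14
 2 12  0 11
 6  7  5 13

After move 8 (R):
 4  3  9 15
 1 10  8 14
 2 12 11  0
 6  7  5 13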